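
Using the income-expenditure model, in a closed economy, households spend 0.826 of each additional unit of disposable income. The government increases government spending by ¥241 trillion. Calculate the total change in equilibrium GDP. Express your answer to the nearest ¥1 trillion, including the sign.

+¥1,385 trillion

Government-spending multiplier = 1/(1 − MPC) = 1/(1 − 0.826) = 1/0.174 ≈ 5.747.
ΔY = k × ΔG = (+¥241 trillion) / 0.174 ≈ +¥1,385 trillion.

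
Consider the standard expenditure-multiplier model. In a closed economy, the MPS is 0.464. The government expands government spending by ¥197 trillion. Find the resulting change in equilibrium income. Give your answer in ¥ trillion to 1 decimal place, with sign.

MPC = 1 − MPS = 1 − 0.464 = 0.536.
Government-spending multiplier = 1/(1 − MPC) = 1/(1 − 0.536) = 1/0.464 ≈ 2.155.
ΔY = k × ΔG = (+¥197 trillion) / 0.464 ≈ +¥424.6 trillion.

+¥424.6 trillion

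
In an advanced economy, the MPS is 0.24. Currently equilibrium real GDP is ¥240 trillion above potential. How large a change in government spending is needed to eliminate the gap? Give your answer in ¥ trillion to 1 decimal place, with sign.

−¥57.6 trillion

MPC = 1 − MPS = 1 − 0.24 = 0.76.
Spending multiplier = 1/(1 − MPC) = 1/(1 − 0.76) = 1/0.24 ≈ 4.167.
Need ΔY = −¥240 trillion, so ΔG = ΔY/k = (−¥240 trillion) × 0.24 = −¥57.6 trillion.
The government should cut government spending by ¥57.6 trillion.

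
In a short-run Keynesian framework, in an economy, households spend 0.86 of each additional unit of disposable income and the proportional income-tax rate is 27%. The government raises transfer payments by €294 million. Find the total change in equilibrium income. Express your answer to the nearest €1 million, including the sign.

+€679 million

The transfer change shifts disposable income by +€294 million, so first-round consumption changes by c·ΔTR = 0.86 × (+€294 million) = +€252.84 million.
Expenditure multiplier = 1/(1 − c(1−t)) = 1/(1 − 0.86×0.73) = 1/0.3722 ≈ 2.687.
The transfer multiplier is c × k ≈ 2.311, so ΔY = k × (c·ΔTR) = (+€252.84 million) / 0.3722 ≈ +€679 million.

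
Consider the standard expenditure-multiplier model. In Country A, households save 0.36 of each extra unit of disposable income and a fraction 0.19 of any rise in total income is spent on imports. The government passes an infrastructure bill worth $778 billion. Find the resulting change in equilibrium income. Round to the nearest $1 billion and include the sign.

MPC = 1 − MPS = 1 − 0.36 = 0.64.
Spending multiplier = 1/(1 − c + m) = 1/(1 − 0.64 + 0.19) = 1/0.55 ≈ 1.818.
ΔY = k × ΔG = (+$778 billion) / 0.55 ≈ +$1,415 billion.

+$1,415 billion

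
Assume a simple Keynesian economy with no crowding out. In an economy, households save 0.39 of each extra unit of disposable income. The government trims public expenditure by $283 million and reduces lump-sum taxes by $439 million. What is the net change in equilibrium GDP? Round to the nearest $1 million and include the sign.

−$39 million

MPC = 1 − MPS = 1 − 0.39 = 0.61.
Expenditure multiplier = 1/(1 − MPC) = 1/(1 − 0.61) = 1/0.39 ≈ 2.564.
ΔG contributes k·ΔG = (−$283 million) / 0.39 ≈ −$725.6 million.
ΔT of −$439 million changes first-round spending by −c·ΔT = +$267.79 million, contributing k·(−c·ΔT) = (+$267.79 million) / 0.39 ≈ +$686.6 million.
Net ΔY = k(ΔG − c·ΔT) = (−$15.21 million) / 0.39 = −$39 million.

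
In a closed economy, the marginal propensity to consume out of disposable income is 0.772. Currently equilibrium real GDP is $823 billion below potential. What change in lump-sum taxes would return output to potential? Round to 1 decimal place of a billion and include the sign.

Spending multiplier = 1/(1 − MPC) = 1/(1 − 0.772) = 1/0.228 ≈ 4.386.
Tax multiplier = −c·k = −0.772/0.228 ≈ −3.386. Need ΔY = +$823 billion, so ΔT = ΔY/(−c·k) = −(+$823 billion) × 0.228 / 0.772 ≈ −$243.1 billion.
The government should cut lump-sum taxes by $243.1 billion.

−$243.1 billion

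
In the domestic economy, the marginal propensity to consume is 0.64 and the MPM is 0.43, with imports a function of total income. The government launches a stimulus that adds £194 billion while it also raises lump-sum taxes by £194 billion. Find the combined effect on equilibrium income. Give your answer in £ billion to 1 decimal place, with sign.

Expenditure multiplier = 1/(1 − c + m) = 1/(1 − 0.64 + 0.43) = 1/0.79 ≈ 1.266.
ΔG contributes k·ΔG = (+£194 billion) / 0.79 ≈ +£245.6 billion.
ΔT of +£194 billion changes first-round spending by −c·ΔT = −£124.16 billion, contributing k·(−c·ΔT) = (−£124.16 billion) / 0.79 ≈ −£157.2 billion.
Net ΔY = k(ΔG − c·ΔT) = (+£69.84 billion) / 0.79 ≈ +£88.4 billion.

+£88.4 billion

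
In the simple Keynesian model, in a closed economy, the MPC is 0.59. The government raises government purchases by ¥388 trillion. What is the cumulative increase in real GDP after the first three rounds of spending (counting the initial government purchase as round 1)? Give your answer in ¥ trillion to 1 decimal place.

Round 1 adds ΔG = ¥388 trillion; each later round is MPC = 0.59 times the previous.
After 3 rounds: 388 + 228.92 + 135.0628 = ΔG·(1 − c^3)/(1 − c) = 388 × (1 − 0.205379)/0.41 ≈ ¥752 trillion.

¥752.0 trillion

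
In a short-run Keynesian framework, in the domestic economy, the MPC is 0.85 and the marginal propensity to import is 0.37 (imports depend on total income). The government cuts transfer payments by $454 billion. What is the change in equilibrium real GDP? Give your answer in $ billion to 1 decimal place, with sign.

The transfer change shifts disposable income by −$454 billion, so first-round consumption changes by c·ΔTR = 0.85 × (−$454 billion) = −$385.9 billion.
Expenditure multiplier = 1/(1 − c + m) = 1/(1 − 0.85 + 0.37) = 1/0.52 ≈ 1.923.
The transfer multiplier is c × k ≈ 1.635, so ΔY = k × (c·ΔTR) = (−$385.9 billion) / 0.52 ≈ −$742.1 billion.

−$742.1 billion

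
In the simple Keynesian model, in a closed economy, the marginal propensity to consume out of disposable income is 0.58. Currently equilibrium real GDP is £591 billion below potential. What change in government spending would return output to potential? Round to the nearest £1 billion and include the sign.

+£248 billion

Spending multiplier = 1/(1 − MPC) = 1/(1 − 0.58) = 1/0.42 ≈ 2.381.
Need ΔY = +£591 billion, so ΔG = ΔY/k = (+£591 billion) × 0.42 ≈ +£248 billion.
The government should increase government spending by £248 billion.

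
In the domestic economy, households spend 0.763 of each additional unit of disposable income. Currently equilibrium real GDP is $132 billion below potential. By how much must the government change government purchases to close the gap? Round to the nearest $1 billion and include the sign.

Spending multiplier = 1/(1 − MPC) = 1/(1 − 0.763) = 1/0.237 ≈ 4.219.
Need ΔY = +$132 billion, so ΔG = ΔY/k = (+$132 billion) × 0.237 ≈ +$31 billion.
The government should increase government purchases by $31 billion.

+$31 billion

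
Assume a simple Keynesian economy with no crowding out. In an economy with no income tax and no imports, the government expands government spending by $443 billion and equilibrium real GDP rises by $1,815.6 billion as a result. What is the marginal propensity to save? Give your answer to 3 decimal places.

Implied spending multiplier k = ΔY/ΔG = 1,815.6/443 ≈ 4.0984.
Since k = 1/(1 − MPC), MPC = 1 − 1/k = 1 − ΔG/ΔY = 1 − 443/1,815.6 ≈ 0.756.
MPS = 1 − MPC = 0.244.

0.244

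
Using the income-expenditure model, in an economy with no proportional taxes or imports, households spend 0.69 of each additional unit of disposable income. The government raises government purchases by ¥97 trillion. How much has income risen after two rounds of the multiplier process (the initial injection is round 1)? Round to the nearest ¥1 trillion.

Round 1 adds ΔG = ¥97 trillion; each later round is MPC = 0.69 times the previous.
After 2 rounds: 97 + 66.93 = ΔG·(1 − c^2)/(1 − c) = 97 × (1 − 0.4761)/0.31 ≈ ¥164 trillion.

¥164 trillion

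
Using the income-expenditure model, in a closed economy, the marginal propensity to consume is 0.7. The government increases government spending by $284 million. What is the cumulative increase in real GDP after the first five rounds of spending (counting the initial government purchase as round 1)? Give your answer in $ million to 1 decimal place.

Round 1 adds ΔG = $284 million; each later round is MPC = 0.7 times the previous.
After 5 rounds: 284 + 198.8 + 139.16 + 97.412 + 68.1884 = ΔG·(1 − c^5)/(1 − c) = 284 × (1 − 0.16807)/0.3 ≈ $787.6 million.

$787.6 million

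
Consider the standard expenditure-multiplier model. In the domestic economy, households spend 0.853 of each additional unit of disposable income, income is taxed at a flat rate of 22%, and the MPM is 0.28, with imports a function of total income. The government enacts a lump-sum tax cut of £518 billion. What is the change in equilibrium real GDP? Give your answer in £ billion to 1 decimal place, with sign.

+£718.9 billion

A lump-sum tax change of −£518 billion shifts disposable income by +£518 billion; first-round consumption changes by −c × ΔT = −0.853 × (−£518 billion) = +£441.854 billion.
Expenditure multiplier = 1/(1 − c(1−t) + m) = 1/(1 − 0.853×0.78 + 0.28) = 1/0.61466 ≈ 1.627.
The tax multiplier is −c × k ≈ −1.388, so ΔY = k × (−c·ΔT) = (+£441.854 billion) / 0.61466 ≈ +£718.9 billion.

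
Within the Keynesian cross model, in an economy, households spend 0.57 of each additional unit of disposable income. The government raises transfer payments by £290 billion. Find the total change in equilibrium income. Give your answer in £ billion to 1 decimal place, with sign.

The transfer change shifts disposable income by +£290 billion, so first-round consumption changes by c·ΔTR = 0.57 × (+£290 billion) = +£165.3 billion.
Expenditure multiplier = 1/(1 − MPC) = 1/(1 − 0.57) = 1/0.43 ≈ 2.326.
The transfer multiplier is c × k ≈ 1.326, so ΔY = k × (c·ΔTR) = (+£165.3 billion) / 0.43 ≈ +£384.4 billion.

+£384.4 billion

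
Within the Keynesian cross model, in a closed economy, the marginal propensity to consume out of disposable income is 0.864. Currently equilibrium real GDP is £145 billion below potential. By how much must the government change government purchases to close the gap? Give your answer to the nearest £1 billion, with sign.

Spending multiplier = 1/(1 − MPC) = 1/(1 − 0.864) = 1/0.136 ≈ 7.353.
Need ΔY = +£145 billion, so ΔG = ΔY/k = (+£145 billion) × 0.136 ≈ +£20 billion.
The government should increase government purchases by £20 billion.

+£20 billion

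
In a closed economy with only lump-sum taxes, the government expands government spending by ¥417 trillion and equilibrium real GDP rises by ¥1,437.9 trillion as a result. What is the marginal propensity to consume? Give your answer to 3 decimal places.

0.710

Implied spending multiplier k = ΔY/ΔG = 1,437.9/417 ≈ 3.4482.
Since k = 1/(1 − MPC), MPC = 1 − 1/k = 1 − ΔG/ΔY = 1 − 417/1,437.9 ≈ 0.710.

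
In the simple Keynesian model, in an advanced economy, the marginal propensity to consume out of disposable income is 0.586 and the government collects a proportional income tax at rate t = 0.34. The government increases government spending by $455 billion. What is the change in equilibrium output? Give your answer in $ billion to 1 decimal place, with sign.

+$742.0 billion

Spending multiplier = 1/(1 − c(1−t)) = 1/(1 − 0.586×0.66) = 1/0.61324 ≈ 1.631.
ΔY = k × ΔG = (+$455 billion) / 0.61324 ≈ +$742 billion.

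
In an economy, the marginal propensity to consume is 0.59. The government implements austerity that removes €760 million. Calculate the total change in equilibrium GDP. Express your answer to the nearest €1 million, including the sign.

−€1,854 million

Expenditure multiplier = 1/(1 − MPC) = 1/(1 − 0.59) = 1/0.41 ≈ 2.439.
ΔY = k × ΔG = (−€760 million) / 0.41 ≈ −€1,854 million.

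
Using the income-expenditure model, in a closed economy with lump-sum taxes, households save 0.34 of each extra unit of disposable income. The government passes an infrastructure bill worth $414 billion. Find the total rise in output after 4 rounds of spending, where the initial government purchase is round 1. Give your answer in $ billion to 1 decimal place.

$986.6 billion

MPC = 1 − MPS = 1 − 0.34 = 0.66.
Round 1 adds ΔG = $414 billion; each later round is MPC = 0.66 times the previous.
After 4 rounds: 414 + 273.24 + 180.3384 + 119.023344 = ΔG·(1 − c^4)/(1 − c) = 414 × (1 − 0.18974736)/0.34 ≈ $986.6 billion.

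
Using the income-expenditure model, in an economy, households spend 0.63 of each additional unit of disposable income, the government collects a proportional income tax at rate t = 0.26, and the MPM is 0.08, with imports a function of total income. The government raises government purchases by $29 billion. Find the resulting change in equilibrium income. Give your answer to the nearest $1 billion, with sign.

Expenditure multiplier = 1/(1 − c(1−t) + m) = 1/(1 − 0.63×0.74 + 0.08) = 1/0.6138 ≈ 1.629.
ΔY = k × ΔG = (+$29 billion) / 0.6138 ≈ +$47 billion.

+$47 billion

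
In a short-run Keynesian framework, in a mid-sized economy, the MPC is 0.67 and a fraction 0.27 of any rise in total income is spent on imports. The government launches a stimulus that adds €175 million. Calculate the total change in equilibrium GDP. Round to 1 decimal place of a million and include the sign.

+€291.7 million

Government-spending multiplier = 1/(1 − c + m) = 1/(1 − 0.67 + 0.27) = 1/0.6 ≈ 1.667.
ΔY = k × ΔG = (+€175 million) / 0.6 ≈ +€291.7 million.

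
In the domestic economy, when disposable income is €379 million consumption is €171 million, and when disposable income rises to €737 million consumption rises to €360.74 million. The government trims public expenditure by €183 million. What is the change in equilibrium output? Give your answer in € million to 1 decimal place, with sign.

−€389.4 million

MPC = ΔC/ΔYd = (360.74 − 171)/(737 − 379) = 189.74/358 = 0.53.
Government-spending multiplier = 1/(1 − MPC) = 1/(1 − 0.53) = 1/0.47 ≈ 2.128.
ΔY = k × ΔG = (−€183 million) / 0.47 ≈ −€389.4 million.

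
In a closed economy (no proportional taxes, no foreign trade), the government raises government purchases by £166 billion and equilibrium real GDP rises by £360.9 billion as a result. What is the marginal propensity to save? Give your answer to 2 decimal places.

0.46

Implied spending multiplier k = ΔY/ΔG = 360.9/166 ≈ 2.1741.
Since k = 1/(1 − MPC), MPC = 1 − 1/k = 1 − ΔG/ΔY = 1 − 166/360.9 ≈ 0.54.
MPS = 1 − MPC = 0.46.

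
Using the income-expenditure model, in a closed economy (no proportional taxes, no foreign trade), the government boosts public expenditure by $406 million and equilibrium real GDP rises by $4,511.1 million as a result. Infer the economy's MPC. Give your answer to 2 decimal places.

Implied spending multiplier k = ΔY/ΔG = 4,511.1/406 ≈ 11.1111.
Since k = 1/(1 − MPC), MPC = 1 − 1/k = 1 − ΔG/ΔY = 1 − 406/4,511.1 ≈ 0.91.

0.91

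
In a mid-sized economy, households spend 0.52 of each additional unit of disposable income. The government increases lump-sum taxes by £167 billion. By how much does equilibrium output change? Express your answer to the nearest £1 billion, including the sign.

−£181 billion

A lump-sum tax change of +£167 billion shifts disposable income by −£167 billion; first-round consumption changes by −c × ΔT = −0.52 × (+£167 billion) = −£86.84 billion.
Expenditure multiplier = 1/(1 − MPC) = 1/(1 − 0.52) = 1/0.48 ≈ 2.083.
The tax multiplier is −c × k ≈ −1.083, so ΔY = k × (−c·ΔT) = (−£86.84 billion) / 0.48 ≈ −£181 billion.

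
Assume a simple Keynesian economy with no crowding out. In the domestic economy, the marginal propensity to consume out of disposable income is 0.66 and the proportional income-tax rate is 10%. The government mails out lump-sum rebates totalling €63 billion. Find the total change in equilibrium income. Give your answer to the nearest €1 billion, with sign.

+€102 billion

A lump-sum tax change of −€63 billion shifts disposable income by +€63 billion; first-round consumption changes by −c × ΔT = −0.66 × (−€63 billion) = +€41.58 billion.
Expenditure multiplier = 1/(1 − c(1−t)) = 1/(1 − 0.66×0.9) = 1/0.406 ≈ 2.463.
The tax multiplier is −c × k ≈ −1.626, so ΔY = k × (−c·ΔT) = (+€41.58 billion) / 0.406 ≈ +€102 billion.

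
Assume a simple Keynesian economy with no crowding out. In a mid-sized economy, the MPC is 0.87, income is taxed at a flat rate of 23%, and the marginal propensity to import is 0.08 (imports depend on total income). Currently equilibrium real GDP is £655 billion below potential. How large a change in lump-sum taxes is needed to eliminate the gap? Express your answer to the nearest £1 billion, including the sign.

Spending multiplier = 1/(1 − c(1−t) + m) = 1/(1 − 0.87×0.77 + 0.08) = 1/0.4101 ≈ 2.438.
Tax multiplier = −c·k = −0.87/0.4101 ≈ −2.121. Need ΔY = +£655 billion, so ΔT = ΔY/(−c·k) = −(+£655 billion) × 0.4101 / 0.87 ≈ −£309 billion.
The government should cut lump-sum taxes by £309 billion.

−£309 billion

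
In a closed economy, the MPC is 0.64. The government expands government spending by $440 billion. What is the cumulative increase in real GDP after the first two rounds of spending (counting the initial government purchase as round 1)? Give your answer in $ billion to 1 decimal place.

$721.6 billion

Round 1 adds ΔG = $440 billion; each later round is MPC = 0.64 times the previous.
After 2 rounds: 440 + 281.6 = ΔG·(1 − c^2)/(1 − c) = 440 × (1 − 0.4096)/0.36 = $721.6 billion.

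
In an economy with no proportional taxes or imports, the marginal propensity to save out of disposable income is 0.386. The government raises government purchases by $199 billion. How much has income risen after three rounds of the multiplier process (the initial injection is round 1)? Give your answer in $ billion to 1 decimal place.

MPC = 1 − MPS = 1 − 0.386 = 0.614.
Round 1 adds ΔG = $199 billion; each later round is MPC = 0.614 times the previous.
After 3 rounds: 199 + 122.186 + 75.022204 = ΔG·(1 − c^3)/(1 − c) = 199 × (1 − 0.231475544)/0.386 ≈ $396.2 billion.

$396.2 billion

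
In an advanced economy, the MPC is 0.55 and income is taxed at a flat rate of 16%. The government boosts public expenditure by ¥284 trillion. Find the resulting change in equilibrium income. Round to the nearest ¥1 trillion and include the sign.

+¥528 trillion

Government-spending multiplier = 1/(1 − c(1−t)) = 1/(1 − 0.55×0.84) = 1/0.538 ≈ 1.859.
ΔY = k × ΔG = (+¥284 trillion) / 0.538 ≈ +¥528 trillion.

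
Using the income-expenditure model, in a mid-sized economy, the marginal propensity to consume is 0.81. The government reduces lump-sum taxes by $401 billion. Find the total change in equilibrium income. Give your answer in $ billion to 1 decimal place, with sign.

+$1,709.5 billion

A lump-sum tax change of −$401 billion shifts disposable income by +$401 billion; first-round consumption changes by −c × ΔT = −0.81 × (−$401 billion) = +$324.81 billion.
Expenditure multiplier = 1/(1 − MPC) = 1/(1 − 0.81) = 1/0.19 ≈ 5.263.
The tax multiplier is −c × k ≈ −4.263, so ΔY = k × (−c·ΔT) = (+$324.81 billion) / 0.19 ≈ +$1,709.5 billion.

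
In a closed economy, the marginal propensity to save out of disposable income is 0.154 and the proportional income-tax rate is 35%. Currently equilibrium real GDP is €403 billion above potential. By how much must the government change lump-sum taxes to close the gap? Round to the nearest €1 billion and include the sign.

MPC = 1 − MPS = 1 − 0.154 = 0.846.
Spending multiplier = 1/(1 − c(1−t)) = 1/(1 − 0.846×0.65) = 1/0.4501 ≈ 2.222.
Tax multiplier = −c·k = −0.846/0.4501 ≈ −1.88. Need ΔY = −€403 billion, so ΔT = ΔY/(−c·k) = −(−€403 billion) × 0.4501 / 0.846 ≈ +€214 billion.
The government should raise lump-sum taxes by €214 billion.

+€214 billion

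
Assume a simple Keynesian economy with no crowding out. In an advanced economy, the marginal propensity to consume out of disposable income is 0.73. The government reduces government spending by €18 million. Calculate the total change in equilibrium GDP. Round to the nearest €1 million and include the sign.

−€67 million

Government-spending multiplier = 1/(1 − MPC) = 1/(1 − 0.73) = 1/0.27 ≈ 3.704.
ΔY = k × ΔG = (−€18 million) / 0.27 ≈ −€67 million.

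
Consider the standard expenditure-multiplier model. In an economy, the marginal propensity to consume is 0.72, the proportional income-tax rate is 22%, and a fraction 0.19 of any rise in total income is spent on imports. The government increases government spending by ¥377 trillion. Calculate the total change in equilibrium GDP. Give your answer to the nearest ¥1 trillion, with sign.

+¥600 trillion

Government-spending multiplier = 1/(1 − c(1−t) + m) = 1/(1 − 0.72×0.78 + 0.19) = 1/0.6284 ≈ 1.591.
ΔY = k × ΔG = (+¥377 trillion) / 0.6284 ≈ +¥600 trillion.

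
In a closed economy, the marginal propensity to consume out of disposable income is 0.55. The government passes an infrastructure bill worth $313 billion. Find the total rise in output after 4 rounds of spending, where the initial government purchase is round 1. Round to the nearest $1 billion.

Round 1 adds ΔG = $313 billion; each later round is MPC = 0.55 times the previous.
After 4 rounds: 313 + 172.15 + 94.6825 + 52.075375 = ΔG·(1 − c^4)/(1 − c) = 313 × (1 − 0.09150625)/0.45 ≈ $632 billion.

$632 billion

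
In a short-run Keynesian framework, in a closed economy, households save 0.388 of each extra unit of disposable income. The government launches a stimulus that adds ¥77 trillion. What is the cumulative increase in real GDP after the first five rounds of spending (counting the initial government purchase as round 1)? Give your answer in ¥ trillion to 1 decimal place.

MPC = 1 − MPS = 1 − 0.388 = 0.612.
Round 1 adds ΔG = ¥77 trillion; each later round is MPC = 0.612 times the previous.
After 5 rounds: 77 + 47.124 + 28.839888 + 17.650011456 + 10.801807011072 = ΔG·(1 − c^5)/(1 − c) = 77 × (1 − 0.085853323256832)/0.388 ≈ ¥181.4 trillion.

¥181.4 trillion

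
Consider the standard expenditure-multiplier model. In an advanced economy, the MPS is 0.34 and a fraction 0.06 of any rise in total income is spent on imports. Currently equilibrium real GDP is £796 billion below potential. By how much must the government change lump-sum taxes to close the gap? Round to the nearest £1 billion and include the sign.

−£482 billion

MPC = 1 − MPS = 1 − 0.34 = 0.66.
Spending multiplier = 1/(1 − c + m) = 1/(1 − 0.66 + 0.06) = 1/0.4 = 2.5.
Tax multiplier = −c·k = −0.66/0.4 = −1.65. Need ΔY = +£796 billion, so ΔT = ΔY/(−c·k) = −(+£796 billion) × 0.4 / 0.66 ≈ −£482 billion.
The government should cut lump-sum taxes by £482 billion.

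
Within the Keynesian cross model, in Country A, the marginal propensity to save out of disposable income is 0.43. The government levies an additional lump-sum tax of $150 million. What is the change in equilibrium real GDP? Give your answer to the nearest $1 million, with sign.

MPC = 1 − MPS = 1 − 0.43 = 0.57.
A lump-sum tax change of +$150 million shifts disposable income by −$150 million; first-round consumption changes by −c × ΔT = −0.57 × (+$150 million) = −$85.5 million.
Expenditure multiplier = 1/(1 − MPC) = 1/(1 − 0.57) = 1/0.43 ≈ 2.326.
The tax multiplier is −c × k ≈ −1.326, so ΔY = k × (−c·ΔT) = (−$85.5 million) / 0.43 ≈ −$199 million.

−$199 million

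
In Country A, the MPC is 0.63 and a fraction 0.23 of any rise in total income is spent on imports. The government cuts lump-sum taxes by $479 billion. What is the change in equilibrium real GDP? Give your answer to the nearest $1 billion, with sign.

+$503 billion

A lump-sum tax change of −$479 billion shifts disposable income by +$479 billion; first-round consumption changes by −c × ΔT = −0.63 × (−$479 billion) = +$301.77 billion.
Expenditure multiplier = 1/(1 − c + m) = 1/(1 − 0.63 + 0.23) = 1/0.6 ≈ 1.667.
The tax multiplier is −c × k = −1.05, so ΔY = k × (−c·ΔT) = (+$301.77 billion) / 0.6 ≈ +$503 billion.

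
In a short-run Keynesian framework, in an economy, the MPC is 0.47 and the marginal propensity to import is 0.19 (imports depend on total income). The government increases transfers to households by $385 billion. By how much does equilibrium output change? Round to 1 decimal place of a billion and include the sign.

The transfer change shifts disposable income by +$385 billion, so first-round consumption changes by c·ΔTR = 0.47 × (+$385 billion) = +$180.95 billion.
Expenditure multiplier = 1/(1 − c + m) = 1/(1 − 0.47 + 0.19) = 1/0.72 ≈ 1.389.
The transfer multiplier is c × k ≈ 0.653, so ΔY = k × (c·ΔTR) = (+$180.95 billion) / 0.72 ≈ +$251.3 billion.

+$251.3 billion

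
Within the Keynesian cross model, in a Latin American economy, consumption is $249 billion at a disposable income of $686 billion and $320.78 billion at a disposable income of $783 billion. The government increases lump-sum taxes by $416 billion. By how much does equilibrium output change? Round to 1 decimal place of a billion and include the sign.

MPC = ΔC/ΔYd = (320.78 − 249)/(783 − 686) = 71.78/97 = 0.74.
A lump-sum tax change of +$416 billion shifts disposable income by −$416 billion; first-round consumption changes by −c × ΔT = −0.74 × (+$416 billion) = −$307.84 billion.
Expenditure multiplier = 1/(1 − MPC) = 1/(1 − 0.74) = 1/0.26 ≈ 3.846.
The tax multiplier is −c × k ≈ −2.846, so ΔY = k × (−c·ΔT) = (−$307.84 billion) / 0.26 = −$1,184 billion.

−$1,184.0 billion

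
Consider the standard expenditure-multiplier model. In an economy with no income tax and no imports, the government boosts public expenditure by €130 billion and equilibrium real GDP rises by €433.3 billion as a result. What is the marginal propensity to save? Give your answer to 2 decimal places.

Implied spending multiplier k = ΔY/ΔG = 433.3/130 ≈ 3.3331.
Since k = 1/(1 − MPC), MPC = 1 − 1/k = 1 − ΔG/ΔY = 1 − 130/433.3 ≈ 0.70.
MPS = 1 − MPC = 0.30.

0.30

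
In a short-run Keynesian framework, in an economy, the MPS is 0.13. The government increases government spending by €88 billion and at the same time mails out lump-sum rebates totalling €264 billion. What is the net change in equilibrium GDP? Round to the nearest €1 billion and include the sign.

+€2,444 billion

MPC = 1 − MPS = 1 − 0.13 = 0.87.
Expenditure multiplier = 1/(1 − MPC) = 1/(1 − 0.87) = 1/0.13 ≈ 7.692.
ΔG contributes k·ΔG = (+€88 billion) / 0.13 ≈ +€676.9 billion.
ΔT of −€264 billion changes first-round spending by −c·ΔT = +€229.68 billion, contributing k·(−c·ΔT) = (+€229.68 billion) / 0.13 ≈ +€1,766.8 billion.
Net ΔY = k(ΔG − c·ΔT) = (+€317.68 billion) / 0.13 ≈ +€2,444 billion.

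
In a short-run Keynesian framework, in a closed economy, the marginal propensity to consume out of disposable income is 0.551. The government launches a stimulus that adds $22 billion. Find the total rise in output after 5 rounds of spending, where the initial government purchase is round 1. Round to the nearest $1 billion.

Round 1 adds ΔG = $22 billion; each later round is MPC = 0.551 times the previous.
After 5 rounds: 22 + 12.122 + 6.679222 + 3.680251322 + 2.027818478422 = ΔG·(1 − c^5)/(1 − c) = 22 × (1 − 0.050787635527751)/0.449 ≈ $47 billion.

$47 billion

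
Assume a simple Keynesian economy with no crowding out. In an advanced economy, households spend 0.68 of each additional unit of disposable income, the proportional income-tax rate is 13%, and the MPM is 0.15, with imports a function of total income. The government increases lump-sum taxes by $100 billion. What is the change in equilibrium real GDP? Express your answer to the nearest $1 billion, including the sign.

A lump-sum tax change of +$100 billion shifts disposable income by −$100 billion; first-round consumption changes by −c × ΔT = −0.68 × (+$100 billion) = −$68 billion.
Expenditure multiplier = 1/(1 − c(1−t) + m) = 1/(1 − 0.68×0.87 + 0.15) = 1/0.5584 ≈ 1.791.
The tax multiplier is −c × k ≈ −1.218, so ΔY = k × (−c·ΔT) = (−$68 billion) / 0.5584 ≈ −$122 billion.

−$122 billion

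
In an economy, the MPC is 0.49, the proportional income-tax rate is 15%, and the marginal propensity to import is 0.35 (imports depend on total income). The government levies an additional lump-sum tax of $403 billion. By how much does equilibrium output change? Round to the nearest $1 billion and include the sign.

−$212 billion

A lump-sum tax change of +$403 billion shifts disposable income by −$403 billion; first-round consumption changes by −c × ΔT = −0.49 × (+$403 billion) = −$197.47 billion.
Expenditure multiplier = 1/(1 − c(1−t) + m) = 1/(1 − 0.49×0.85 + 0.35) = 1/0.9335 ≈ 1.071.
The tax multiplier is −c × k ≈ −0.525, so ΔY = k × (−c·ΔT) = (−$197.47 billion) / 0.9335 ≈ −$212 billion.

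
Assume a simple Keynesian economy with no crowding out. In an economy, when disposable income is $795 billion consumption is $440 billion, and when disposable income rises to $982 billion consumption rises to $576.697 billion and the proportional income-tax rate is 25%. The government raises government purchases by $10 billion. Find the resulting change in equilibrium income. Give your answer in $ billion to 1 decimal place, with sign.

MPC = ΔC/ΔYd = (576.697 − 440)/(982 − 795) = 136.697/187 = 0.731.
Spending multiplier = 1/(1 − c(1−t)) = 1/(1 − 0.731×0.75) = 1/0.45175 ≈ 2.214.
ΔY = k × ΔG = (+$10 billion) / 0.45175 ≈ +$22.1 billion.

+$22.1 billion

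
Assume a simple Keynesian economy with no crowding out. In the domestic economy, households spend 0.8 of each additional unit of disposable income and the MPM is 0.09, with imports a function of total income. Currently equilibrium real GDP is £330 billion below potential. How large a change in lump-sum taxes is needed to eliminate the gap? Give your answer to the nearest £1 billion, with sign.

−£120 billion

Spending multiplier = 1/(1 − c + m) = 1/(1 − 0.8 + 0.09) = 1/0.29 ≈ 3.448.
Tax multiplier = −c·k = −0.8/0.29 ≈ −2.759. Need ΔY = +£330 billion, so ΔT = ΔY/(−c·k) = −(+£330 billion) × 0.29 / 0.8 ≈ −£120 billion.
The government should cut lump-sum taxes by £120 billion.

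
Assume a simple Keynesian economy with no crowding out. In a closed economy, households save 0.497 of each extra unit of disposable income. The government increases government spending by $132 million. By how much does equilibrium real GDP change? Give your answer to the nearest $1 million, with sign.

+$266 million

MPC = 1 − MPS = 1 − 0.497 = 0.503.
Government-spending multiplier = 1/(1 − MPC) = 1/(1 − 0.503) = 1/0.497 ≈ 2.012.
ΔY = k × ΔG = (+$132 million) / 0.497 ≈ +$266 million.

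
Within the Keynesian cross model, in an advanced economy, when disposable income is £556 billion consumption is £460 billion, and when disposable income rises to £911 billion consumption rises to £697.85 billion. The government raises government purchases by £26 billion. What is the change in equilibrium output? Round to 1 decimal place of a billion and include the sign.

MPC = ΔC/ΔYd = (697.85 − 460)/(911 − 556) = 237.85/355 = 0.67.
Expenditure multiplier = 1/(1 − MPC) = 1/(1 − 0.67) = 1/0.33 ≈ 3.03.
ΔY = k × ΔG = (+£26 billion) / 0.33 ≈ +£78.8 billion.

+£78.8 billion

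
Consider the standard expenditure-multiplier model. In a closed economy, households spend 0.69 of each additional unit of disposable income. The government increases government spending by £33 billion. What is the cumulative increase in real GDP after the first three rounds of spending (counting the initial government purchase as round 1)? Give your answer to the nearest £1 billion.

Round 1 adds ΔG = £33 billion; each later round is MPC = 0.69 times the previous.
After 3 rounds: 33 + 22.77 + 15.7113 = ΔG·(1 − c^3)/(1 − c) = 33 × (1 − 0.328509)/0.31 ≈ £71 billion.

£71 billion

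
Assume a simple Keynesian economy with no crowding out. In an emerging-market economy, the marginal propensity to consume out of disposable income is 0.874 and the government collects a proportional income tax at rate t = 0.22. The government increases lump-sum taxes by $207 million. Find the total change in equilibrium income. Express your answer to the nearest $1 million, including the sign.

A lump-sum tax change of +$207 million shifts disposable income by −$207 million; first-round consumption changes by −c × ΔT = −0.874 × (+$207 million) = −$180.918 million.
Expenditure multiplier = 1/(1 − c(1−t)) = 1/(1 − 0.874×0.78) = 1/0.31828 ≈ 3.142.
The tax multiplier is −c × k ≈ −2.746, so ΔY = k × (−c·ΔT) = (−$180.918 million) / 0.31828 ≈ −$568 million.

−$568 million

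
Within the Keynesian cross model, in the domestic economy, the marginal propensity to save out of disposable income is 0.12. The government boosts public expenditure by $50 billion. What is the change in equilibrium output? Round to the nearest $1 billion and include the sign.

+$417 billion

MPC = 1 − MPS = 1 − 0.12 = 0.88.
Government-spending multiplier = 1/(1 − MPC) = 1/(1 − 0.88) = 1/0.12 ≈ 8.333.
ΔY = k × ΔG = (+$50 billion) / 0.12 ≈ +$417 billion.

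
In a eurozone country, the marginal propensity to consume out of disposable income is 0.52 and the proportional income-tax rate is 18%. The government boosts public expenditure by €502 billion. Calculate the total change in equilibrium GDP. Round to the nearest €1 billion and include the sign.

+€875 billion

Expenditure multiplier = 1/(1 − c(1−t)) = 1/(1 − 0.52×0.82) = 1/0.5736 ≈ 1.743.
ΔY = k × ΔG = (+€502 billion) / 0.5736 ≈ +€875 billion.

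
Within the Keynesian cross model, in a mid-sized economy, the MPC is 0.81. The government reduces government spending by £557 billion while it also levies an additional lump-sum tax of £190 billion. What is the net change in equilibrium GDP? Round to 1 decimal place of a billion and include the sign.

−£3,741.6 billion

Expenditure multiplier = 1/(1 − MPC) = 1/(1 − 0.81) = 1/0.19 ≈ 5.263.
ΔG contributes k·ΔG = (−£557 billion) / 0.19 ≈ −£2,931.6 billion.
ΔT of +£190 billion changes first-round spending by −c·ΔT = −£153.9 billion, contributing k·(−c·ΔT) = (−£153.9 billion) / 0.19 = −£810 billion.
Net ΔY = k(ΔG − c·ΔT) = (−£710.9 billion) / 0.19 ≈ −£3,741.6 billion.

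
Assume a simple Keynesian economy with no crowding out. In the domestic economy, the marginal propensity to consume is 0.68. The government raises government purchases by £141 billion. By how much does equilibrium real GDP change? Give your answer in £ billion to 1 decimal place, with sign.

Spending multiplier = 1/(1 − MPC) = 1/(1 − 0.68) = 1/0.32 = 3.125.
ΔY = k × ΔG = (+£141 billion) / 0.32 ≈ +£440.6 billion.

+£440.6 billion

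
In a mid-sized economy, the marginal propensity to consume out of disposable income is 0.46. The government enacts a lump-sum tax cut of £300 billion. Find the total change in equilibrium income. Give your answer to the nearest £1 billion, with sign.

+£256 billion

A lump-sum tax change of −£300 billion shifts disposable income by +£300 billion; first-round consumption changes by −c × ΔT = −0.46 × (−£300 billion) = +£138 billion.
Expenditure multiplier = 1/(1 − MPC) = 1/(1 − 0.46) = 1/0.54 ≈ 1.852.
The tax multiplier is −c × k ≈ −0.852, so ΔY = k × (−c·ΔT) = (+£138 billion) / 0.54 ≈ +£256 billion.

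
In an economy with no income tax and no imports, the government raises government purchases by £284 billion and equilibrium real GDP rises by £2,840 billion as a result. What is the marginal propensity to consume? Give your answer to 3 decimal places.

Implied spending multiplier k = ΔY/ΔG = 2,840/284 = 10.
Since k = 1/(1 − MPC), MPC = 1 − 1/k = 1 − ΔG/ΔY = 1 − 284/2,840 = 0.900.

0.900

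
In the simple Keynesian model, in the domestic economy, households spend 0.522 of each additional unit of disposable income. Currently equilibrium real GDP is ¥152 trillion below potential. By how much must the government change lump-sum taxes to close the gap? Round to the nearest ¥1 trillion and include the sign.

Spending multiplier = 1/(1 − MPC) = 1/(1 − 0.522) = 1/0.478 ≈ 2.092.
Tax multiplier = −c·k = −0.522/0.478 ≈ −1.092. Need ΔY = +¥152 trillion, so ΔT = ΔY/(−c·k) = −(+¥152 trillion) × 0.478 / 0.522 ≈ −¥139 trillion.
The government should cut lump-sum taxes by ¥139 trillion.

−¥139 trillion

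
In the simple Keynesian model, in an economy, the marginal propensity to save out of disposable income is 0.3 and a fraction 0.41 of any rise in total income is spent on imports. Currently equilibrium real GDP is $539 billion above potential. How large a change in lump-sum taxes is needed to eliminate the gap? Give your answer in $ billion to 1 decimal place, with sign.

+$546.7 billion

MPC = 1 − MPS = 1 − 0.3 = 0.7.
Spending multiplier = 1/(1 − c + m) = 1/(1 − 0.7 + 0.41) = 1/0.71 ≈ 1.408.
Tax multiplier = −c·k = −0.7/0.71 ≈ −0.986. Need ΔY = −$539 billion, so ΔT = ΔY/(−c·k) = −(−$539 billion) × 0.71 / 0.7 = +$546.7 billion.
The government should raise lump-sum taxes by $546.7 billion.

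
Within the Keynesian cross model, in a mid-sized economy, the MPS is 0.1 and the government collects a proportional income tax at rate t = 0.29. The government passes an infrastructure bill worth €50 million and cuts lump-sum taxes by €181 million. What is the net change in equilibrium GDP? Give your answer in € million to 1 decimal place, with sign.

+€589.8 million

MPC = 1 − MPS = 1 − 0.1 = 0.9.
Expenditure multiplier = 1/(1 − c(1−t)) = 1/(1 − 0.9×0.71) = 1/0.361 ≈ 2.77.
ΔG contributes k·ΔG = (+€50 million) / 0.361 ≈ +€138.5 million.
ΔT of −€181 million changes first-round spending by −c·ΔT = +€162.9 million, contributing k·(−c·ΔT) = (+€162.9 million) / 0.361 ≈ +€451.2 million.
Net ΔY = k(ΔG − c·ΔT) = (+€212.9 million) / 0.361 ≈ +€589.8 million.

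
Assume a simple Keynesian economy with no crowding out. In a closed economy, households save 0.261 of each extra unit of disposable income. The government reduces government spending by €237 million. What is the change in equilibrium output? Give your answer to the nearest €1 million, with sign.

MPC = 1 − MPS = 1 − 0.261 = 0.739.
Spending multiplier = 1/(1 − MPC) = 1/(1 − 0.739) = 1/0.261 ≈ 3.831.
ΔY = k × ΔG = (−€237 million) / 0.261 ≈ −€908 million.

−€908 million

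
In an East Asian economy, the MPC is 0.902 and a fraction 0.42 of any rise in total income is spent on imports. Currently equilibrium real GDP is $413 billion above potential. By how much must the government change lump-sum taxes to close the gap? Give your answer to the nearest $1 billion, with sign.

Spending multiplier = 1/(1 − c + m) = 1/(1 − 0.902 + 0.42) = 1/0.518 ≈ 1.931.
Tax multiplier = −c·k = −0.902/0.518 ≈ −1.741. Need ΔY = −$413 billion, so ΔT = ΔY/(−c·k) = −(−$413 billion) × 0.518 / 0.902 ≈ +$237 billion.
The government should raise lump-sum taxes by $237 billion.

+$237 billion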